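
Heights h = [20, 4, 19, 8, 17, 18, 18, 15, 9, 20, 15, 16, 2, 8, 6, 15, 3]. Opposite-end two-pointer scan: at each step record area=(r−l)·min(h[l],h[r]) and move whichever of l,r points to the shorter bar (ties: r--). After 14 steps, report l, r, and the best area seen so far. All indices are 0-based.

l=0 r=16: min(20,3)*16=48 best=48 *, r--
l=0 r=15: min(20,15)*15=225 best=225 *, r--
l=0 r=14: min(20,6)*14=84 best=225, r--
l=0 r=13: min(20,8)*13=104 best=225, r--
l=0 r=12: min(20,2)*12=24 best=225, r--
l=0 r=11: min(20,16)*11=176 best=225, r--
l=0 r=10: min(20,15)*10=150 best=225, r--
l=0 r=9: min(20,20)*9=180 best=225, r--
l=0 r=8: min(20,9)*8=72 best=225, r--
l=0 r=7: min(20,15)*7=105 best=225, r--
l=0 r=6: min(20,18)*6=108 best=225, r--
l=0 r=5: min(20,18)*5=90 best=225, r--
l=0 r=4: min(20,17)*4=68 best=225, r--
l=0 r=3: min(20,8)*3=24 best=225, r--

l=0, r=2, best area=225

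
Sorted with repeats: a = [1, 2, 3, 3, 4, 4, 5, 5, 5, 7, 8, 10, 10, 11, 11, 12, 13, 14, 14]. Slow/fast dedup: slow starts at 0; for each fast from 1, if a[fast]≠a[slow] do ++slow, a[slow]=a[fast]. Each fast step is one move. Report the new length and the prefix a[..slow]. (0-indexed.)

length 12; prefix = [1, 2, 3, 4, 5, 7, 8, 10, 11, 12, 13, 14]

(s=0,f=1) a[fast]=2≠a[slow]=1 write a[1]=2 → slow++,fast++
(s=1,f=2) a[fast]=3≠a[slow]=2 write a[2]=3 → slow++,fast++
(s=2,f=3) a[fast]=3=a[slow] dup → fast++
(s=2,f=4) a[fast]=4≠a[slow]=3 write a[3]=4 → slow++,fast++
(s=3,f=5) a[fast]=4=a[slow] dup → fast++
(s=3,f=6) a[fast]=5≠a[slow]=4 write a[4]=5 → slow++,fast++
(s=4,f=7) a[fast]=5=a[slow] dup → fast++
(s=4,f=8) a[fast]=5=a[slow] dup → fast++
(s=4,f=9) a[fast]=7≠a[slow]=5 write a[5]=7 → slow++,fast++
(s=5,f=10) a[fast]=8≠a[slow]=7 write a[6]=8 → slow++,fast++
(s=6,f=11) a[fast]=10≠a[slow]=8 write a[7]=10 → slow++,fast++
(s=7,f=12) a[fast]=10=a[slow] dup → fast++
(s=7,f=13) a[fast]=11≠a[slow]=10 write a[8]=11 → slow++,fast++
(s=8,f=14) a[fast]=11=a[slow] dup → fast++
(s=8,f=15) a[fast]=12≠a[slow]=11 write a[9]=12 → slow++,fast++
(s=9,f=16) a[fast]=13≠a[slow]=12 write a[10]=13 → slow++,fast++
(s=10,f=17) a[fast]=14≠a[slow]=13 write a[11]=14 → slow++,fast++
(s=11,f=18) a[fast]=14=a[slow] dup → fast++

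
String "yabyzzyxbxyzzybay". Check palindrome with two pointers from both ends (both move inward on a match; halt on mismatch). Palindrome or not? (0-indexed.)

l=0 r=16: 'y'=='y', l++,r--
l=1 r=15: 'a'=='a', l++,r--
l=2 r=14: 'b'=='b', l++,r--
l=3 r=13: 'y'=='y', l++,r--
l=4 r=12: 'z'=='z', l++,r--
l=5 r=11: 'z'=='z', l++,r--
l=6 r=10: 'y'=='y', l++,r--
l=7 r=9: 'x'=='x', l++,r--

palindrome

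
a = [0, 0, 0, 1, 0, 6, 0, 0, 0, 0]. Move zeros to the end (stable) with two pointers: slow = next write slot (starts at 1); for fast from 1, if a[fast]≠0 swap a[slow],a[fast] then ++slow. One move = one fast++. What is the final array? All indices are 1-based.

slow=1 fast=1: a[fast]=0, fast++
slow=1 fast=2: a[fast]=0, fast++
slow=1 fast=3: a[fast]=0, fast++
slow=1 fast=4: a[fast]=1≠0 swap→a[1]=1, slow++,fast++
slow=2 fast=5: a[fast]=0, fast++
slow=2 fast=6: a[fast]=6≠0 swap→a[2]=6, slow++,fast++
slow=3 fast=7: a[fast]=0, fast++
slow=3 fast=8: a[fast]=0, fast++
slow=3 fast=9: a[fast]=0, fast++
slow=3 fast=10: a[fast]=0, fast++

[1, 6, 0, 0, 0, 0, 0, 0, 0, 0]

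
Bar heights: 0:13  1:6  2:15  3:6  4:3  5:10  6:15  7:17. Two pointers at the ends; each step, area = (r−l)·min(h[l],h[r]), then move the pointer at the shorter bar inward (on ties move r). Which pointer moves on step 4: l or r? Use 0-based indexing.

l

[0,7] min(13,17)*7=91 best=91 * → l++
[1,7] min(6,17)*6=36 best=91 → l++
[2,7] min(15,17)*5=75 best=91 → l++
[3,7] min(6,17)*4=24 best=91 → l++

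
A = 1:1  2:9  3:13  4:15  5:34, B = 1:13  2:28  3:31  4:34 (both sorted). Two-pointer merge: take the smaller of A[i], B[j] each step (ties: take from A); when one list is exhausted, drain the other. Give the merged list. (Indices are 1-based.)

i=1 j=1: A[i]=1<=B[j]=13 take 1, i++
i=2 j=1: A[i]=9<=B[j]=13 take 9, i++
i=3 j=1: A[i]=13<=B[j]=13 take 13, i++
i=4 j=1: A[i]=15>B[j]=13 take 13, j++
i=4 j=2: A[i]=15<=B[j]=28 take 15, i++
i=5 j=2: A[i]=34>B[j]=28 take 28, j++
i=5 j=3: A[i]=34>B[j]=31 take 31, j++
i=5 j=4: A[i]=34<=B[j]=34 take 34, i++
i=6 j=4: A done, take B[j]=34, j++

[1, 9, 13, 13, 15, 28, 31, 34, 34]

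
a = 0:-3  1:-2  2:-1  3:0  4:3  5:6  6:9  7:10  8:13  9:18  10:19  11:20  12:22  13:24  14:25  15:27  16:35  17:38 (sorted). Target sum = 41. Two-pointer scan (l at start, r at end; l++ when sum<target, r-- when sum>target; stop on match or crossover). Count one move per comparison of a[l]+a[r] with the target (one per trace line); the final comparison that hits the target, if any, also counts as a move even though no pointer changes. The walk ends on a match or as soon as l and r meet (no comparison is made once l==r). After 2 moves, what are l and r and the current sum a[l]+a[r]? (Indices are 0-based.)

l=2, r=17, sum=37

l=0 r=17: -3+38=35 <41, l++
l=1 r=17: -2+38=36 <41, l++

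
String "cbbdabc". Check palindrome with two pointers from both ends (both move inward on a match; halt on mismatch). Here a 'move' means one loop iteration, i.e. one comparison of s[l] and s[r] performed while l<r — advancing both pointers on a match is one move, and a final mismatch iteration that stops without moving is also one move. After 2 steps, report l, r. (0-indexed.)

l=0 r=6: 'c'=='c', l++,r--
l=1 r=5: 'b'=='b', l++,r--

l=2, r=4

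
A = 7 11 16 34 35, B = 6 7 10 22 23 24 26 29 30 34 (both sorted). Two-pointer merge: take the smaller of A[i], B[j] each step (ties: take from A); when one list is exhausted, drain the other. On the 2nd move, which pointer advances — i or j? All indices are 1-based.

i

[i=1,j=1] A[i]=7>B[j]=6 take 6 → j++
[i=1,j=2] A[i]=7<=B[j]=7 take 7 → i++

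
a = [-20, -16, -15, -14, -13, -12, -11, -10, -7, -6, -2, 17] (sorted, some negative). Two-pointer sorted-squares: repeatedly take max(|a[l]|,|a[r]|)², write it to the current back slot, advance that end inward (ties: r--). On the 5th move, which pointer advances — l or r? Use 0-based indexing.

[0,11] |-20|>|17| out[11]=400 → l++
[1,11] |-16|<=|17| out[10]=289 → r--
[1,10] |-16|>|-2| out[9]=256 → l++
[2,10] |-15|>|-2| out[8]=225 → l++
[3,10] |-14|>|-2| out[7]=196 → l++

l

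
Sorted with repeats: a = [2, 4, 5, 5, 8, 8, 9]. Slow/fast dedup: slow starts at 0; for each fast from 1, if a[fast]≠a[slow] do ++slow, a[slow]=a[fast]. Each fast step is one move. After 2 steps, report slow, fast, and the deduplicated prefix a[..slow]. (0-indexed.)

slow=2, fast=3, prefix=[2, 4, 5]

(s=0,f=1) a[fast]=4≠a[slow]=2 write a[1]=4 → slow++,fast++
(s=1,f=2) a[fast]=5≠a[slow]=4 write a[2]=5 → slow++,fast++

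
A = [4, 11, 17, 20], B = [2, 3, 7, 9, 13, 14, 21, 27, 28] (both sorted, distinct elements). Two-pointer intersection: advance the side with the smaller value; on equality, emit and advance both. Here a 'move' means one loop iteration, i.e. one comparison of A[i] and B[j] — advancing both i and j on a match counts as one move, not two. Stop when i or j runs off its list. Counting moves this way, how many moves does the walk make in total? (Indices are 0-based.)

10 moves

i=0 j=0: 4>2, j++
i=0 j=1: 4>3, j++
i=0 j=2: 4<7, i++
i=1 j=2: 11>7, j++
i=1 j=3: 11>9, j++
i=1 j=4: 11<13, i++
i=2 j=4: 17>13, j++
i=2 j=5: 17>14, j++
i=2 j=6: 17<21, i++
i=3 j=6: 20<21, i++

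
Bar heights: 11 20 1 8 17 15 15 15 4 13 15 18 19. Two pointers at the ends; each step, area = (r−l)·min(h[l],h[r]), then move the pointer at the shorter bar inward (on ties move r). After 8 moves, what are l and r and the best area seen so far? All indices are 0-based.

l=0 r=12: min(11,19)*12=132 best=132 *, l++
l=1 r=12: min(20,19)*11=209 best=209 *, r--
l=1 r=11: min(20,18)*10=180 best=209, r--
l=1 r=10: min(20,15)*9=135 best=209, r--
l=1 r=9: min(20,13)*8=104 best=209, r--
l=1 r=8: min(20,4)*7=28 best=209, r--
l=1 r=7: min(20,15)*6=90 best=209, r--
l=1 r=6: min(20,15)*5=75 best=209, r--

l=1, r=5, best area=209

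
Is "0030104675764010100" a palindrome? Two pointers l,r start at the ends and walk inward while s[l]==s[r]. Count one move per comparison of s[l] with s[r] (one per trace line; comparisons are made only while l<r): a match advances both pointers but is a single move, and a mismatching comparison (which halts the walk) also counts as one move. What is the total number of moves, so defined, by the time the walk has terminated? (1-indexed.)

3 moves

[1,19] '0'=='0' → l++,r--
[2,18] '0'=='0' → l++,r--
[3,17] '3'!='1' → stop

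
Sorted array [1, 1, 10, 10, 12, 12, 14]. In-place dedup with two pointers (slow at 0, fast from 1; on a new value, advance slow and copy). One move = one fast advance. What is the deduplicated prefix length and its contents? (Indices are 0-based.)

(s=0,f=1) a[fast]=1=a[slow] dup → fast++
(s=0,f=2) a[fast]=10≠a[slow]=1 write a[1]=10 → slow++,fast++
(s=1,f=3) a[fast]=10=a[slow] dup → fast++
(s=1,f=4) a[fast]=12≠a[slow]=10 write a[2]=12 → slow++,fast++
(s=2,f=5) a[fast]=12=a[slow] dup → fast++
(s=2,f=6) a[fast]=14≠a[slow]=12 write a[3]=14 → slow++,fast++

length 4; prefix = [1, 10, 12, 14]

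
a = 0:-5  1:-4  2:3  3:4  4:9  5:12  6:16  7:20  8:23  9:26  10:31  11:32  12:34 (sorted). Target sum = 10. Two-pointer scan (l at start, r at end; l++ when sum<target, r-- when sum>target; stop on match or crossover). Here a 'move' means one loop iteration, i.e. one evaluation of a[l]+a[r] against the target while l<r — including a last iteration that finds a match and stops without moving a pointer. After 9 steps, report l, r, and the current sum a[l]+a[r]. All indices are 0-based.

l=0 r=12: -5+34=29 >10, r--
l=0 r=11: -5+32=27 >10, r--
l=0 r=10: -5+31=26 >10, r--
l=0 r=9: -5+26=21 >10, r--
l=0 r=8: -5+23=18 >10, r--
l=0 r=7: -5+20=15 >10, r--
l=0 r=6: -5+16=11 >10, r--
l=0 r=5: -5+12=7 <10, l++
l=1 r=5: -4+12=8 <10, l++

l=2, r=5, sum=15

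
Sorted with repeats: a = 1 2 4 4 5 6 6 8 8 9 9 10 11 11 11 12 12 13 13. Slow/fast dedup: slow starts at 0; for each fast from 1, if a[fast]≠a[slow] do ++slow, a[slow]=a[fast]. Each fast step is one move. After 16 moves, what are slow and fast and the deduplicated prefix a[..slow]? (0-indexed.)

slow=9, fast=17, prefix=[1, 2, 4, 5, 6, 8, 9, 10, 11, 12]

slow=0 fast=1: a[fast]=2≠a[slow]=1 write a[1]=2, slow++,fast++
slow=1 fast=2: a[fast]=4≠a[slow]=2 write a[2]=4, slow++,fast++
slow=2 fast=3: a[fast]=4=a[slow] dup, fast++
slow=2 fast=4: a[fast]=5≠a[slow]=4 write a[3]=5, slow++,fast++
slow=3 fast=5: a[fast]=6≠a[slow]=5 write a[4]=6, slow++,fast++
slow=4 fast=6: a[fast]=6=a[slow] dup, fast++
slow=4 fast=7: a[fast]=8≠a[slow]=6 write a[5]=8, slow++,fast++
slow=5 fast=8: a[fast]=8=a[slow] dup, fast++
slow=5 fast=9: a[fast]=9≠a[slow]=8 write a[6]=9, slow++,fast++
slow=6 fast=10: a[fast]=9=a[slow] dup, fast++
slow=6 fast=11: a[fast]=10≠a[slow]=9 write a[7]=10, slow++,fast++
slow=7 fast=12: a[fast]=11≠a[slow]=10 write a[8]=11, slow++,fast++
slow=8 fast=13: a[fast]=11=a[slow] dup, fast++
slow=8 fast=14: a[fast]=11=a[slow] dup, fast++
slow=8 fast=15: a[fast]=12≠a[slow]=11 write a[9]=12, slow++,fast++
slow=9 fast=16: a[fast]=12=a[slow] dup, fast++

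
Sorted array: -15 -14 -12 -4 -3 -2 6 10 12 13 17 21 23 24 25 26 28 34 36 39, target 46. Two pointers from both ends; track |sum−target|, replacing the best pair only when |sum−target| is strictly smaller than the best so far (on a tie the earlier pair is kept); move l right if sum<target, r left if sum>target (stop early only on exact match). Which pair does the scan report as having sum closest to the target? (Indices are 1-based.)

l=1 r=20: -15+39=24 d=22 *, l++
l=2 r=20: -14+39=25 d=21 *, l++
l=3 r=20: -12+39=27 d=19 *, l++
l=4 r=20: -4+39=35 d=11 *, l++
l=5 r=20: -3+39=36 d=10 *, l++
l=6 r=20: -2+39=37 d=9 *, l++
l=7 r=20: 6+39=45 d=1 *, l++
l=8 r=20: 10+39=49 d=3, r--
l=8 r=19: 10+36=46 d=0 *, stop

pair (10, 36) with sum 46 (|Δ|=0)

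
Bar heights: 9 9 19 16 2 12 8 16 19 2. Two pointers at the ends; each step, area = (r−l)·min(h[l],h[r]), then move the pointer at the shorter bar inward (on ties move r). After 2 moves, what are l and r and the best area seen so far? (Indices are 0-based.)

[0,9] min(9,2)*9=18 best=18 * → r--
[0,8] min(9,19)*8=72 best=72 * → l++

l=1, r=8, best area=72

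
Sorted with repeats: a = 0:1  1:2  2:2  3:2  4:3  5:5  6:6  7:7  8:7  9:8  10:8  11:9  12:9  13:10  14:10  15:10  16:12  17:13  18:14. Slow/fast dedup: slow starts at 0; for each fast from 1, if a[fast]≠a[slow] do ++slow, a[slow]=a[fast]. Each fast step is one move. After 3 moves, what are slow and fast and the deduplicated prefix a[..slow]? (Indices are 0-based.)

slow=0 fast=1: a[fast]=2≠a[slow]=1 write a[1]=2, slow++,fast++
slow=1 fast=2: a[fast]=2=a[slow] dup, fast++
slow=1 fast=3: a[fast]=2=a[slow] dup, fast++

slow=1, fast=4, prefix=[1, 2]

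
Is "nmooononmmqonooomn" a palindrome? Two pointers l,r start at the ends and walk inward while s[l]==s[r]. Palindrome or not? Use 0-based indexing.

l=0 r=17: 'n'=='n', l++,r--
l=1 r=16: 'm'=='m', l++,r--
l=2 r=15: 'o'=='o', l++,r--
l=3 r=14: 'o'=='o', l++,r--
l=4 r=13: 'o'=='o', l++,r--
l=5 r=12: 'n'=='n', l++,r--
l=6 r=11: 'o'=='o', l++,r--
l=7 r=10: 'n'!='q', stop

not a palindrome (mismatch at 7,10)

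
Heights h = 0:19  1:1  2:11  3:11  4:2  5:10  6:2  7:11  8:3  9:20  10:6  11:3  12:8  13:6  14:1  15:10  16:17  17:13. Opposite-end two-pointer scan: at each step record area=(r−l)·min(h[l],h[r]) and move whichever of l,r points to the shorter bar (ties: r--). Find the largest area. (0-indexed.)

[0,17] min(19,13)*17=221 best=221 * → r--
[0,16] min(19,17)*16=272 best=272 * → r--
[0,15] min(19,10)*15=150 best=272 → r--
[0,14] min(19,1)*14=14 best=272 → r--
[0,13] min(19,6)*13=78 best=272 → r--
[0,12] min(19,8)*12=96 best=272 → r--
[0,11] min(19,3)*11=33 best=272 → r--
[0,10] min(19,6)*10=60 best=272 → r--
[0,9] min(19,20)*9=171 best=272 → l++
[1,9] min(1,20)*8=8 best=272 → l++
[2,9] min(11,20)*7=77 best=272 → l++
[3,9] min(11,20)*6=66 best=272 → l++
[4,9] min(2,20)*5=10 best=272 → l++
[5,9] min(10,20)*4=40 best=272 → l++
[6,9] min(2,20)*3=6 best=272 → l++
[7,9] min(11,20)*2=22 best=272 → l++
[8,9] min(3,20)*1=3 best=272 → l++

max area = 272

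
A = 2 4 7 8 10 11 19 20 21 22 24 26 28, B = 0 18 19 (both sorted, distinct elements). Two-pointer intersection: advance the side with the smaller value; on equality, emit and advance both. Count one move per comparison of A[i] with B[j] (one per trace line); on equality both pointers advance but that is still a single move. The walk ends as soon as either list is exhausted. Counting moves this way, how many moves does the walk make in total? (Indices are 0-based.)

i=0 j=0: 2>0, j++
i=0 j=1: 2<18, i++
i=1 j=1: 4<18, i++
i=2 j=1: 7<18, i++
i=3 j=1: 8<18, i++
i=4 j=1: 10<18, i++
i=5 j=1: 11<18, i++
i=6 j=1: 19>18, j++
i=6 j=2: 19==19 emit, i++,j++

9 moves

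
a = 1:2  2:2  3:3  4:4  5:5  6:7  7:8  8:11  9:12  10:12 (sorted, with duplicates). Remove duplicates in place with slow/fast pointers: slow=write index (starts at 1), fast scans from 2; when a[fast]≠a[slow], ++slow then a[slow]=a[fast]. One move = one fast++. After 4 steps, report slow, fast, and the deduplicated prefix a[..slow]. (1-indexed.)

slow=4, fast=6, prefix=[2, 3, 4, 5]

slow=1 fast=2: a[fast]=2=a[slow] dup, fast++
slow=1 fast=3: a[fast]=3≠a[slow]=2 write a[2]=3, slow++,fast++
slow=2 fast=4: a[fast]=4≠a[slow]=3 write a[3]=4, slow++,fast++
slow=3 fast=5: a[fast]=5≠a[slow]=4 write a[4]=5, slow++,fast++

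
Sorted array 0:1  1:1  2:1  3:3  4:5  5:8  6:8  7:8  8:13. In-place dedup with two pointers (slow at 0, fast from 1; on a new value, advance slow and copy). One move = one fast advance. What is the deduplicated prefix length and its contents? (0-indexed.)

length 5; prefix = [1, 3, 5, 8, 13]

(s=0,f=1) a[fast]=1=a[slow] dup → fast++
(s=0,f=2) a[fast]=1=a[slow] dup → fast++
(s=0,f=3) a[fast]=3≠a[slow]=1 write a[1]=3 → slow++,fast++
(s=1,f=4) a[fast]=5≠a[slow]=3 write a[2]=5 → slow++,fast++
(s=2,f=5) a[fast]=8≠a[slow]=5 write a[3]=8 → slow++,fast++
(s=3,f=6) a[fast]=8=a[slow] dup → fast++
(s=3,f=7) a[fast]=8=a[slow] dup → fast++
(s=3,f=8) a[fast]=13≠a[slow]=8 write a[4]=13 → slow++,fast++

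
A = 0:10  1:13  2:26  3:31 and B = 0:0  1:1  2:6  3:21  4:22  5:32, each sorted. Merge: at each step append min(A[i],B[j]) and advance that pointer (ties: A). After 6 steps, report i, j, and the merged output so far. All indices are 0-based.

[i=0,j=0] A[i]=10>B[j]=0 take 0 → j++
[i=0,j=1] A[i]=10>B[j]=1 take 1 → j++
[i=0,j=2] A[i]=10>B[j]=6 take 6 → j++
[i=0,j=3] A[i]=10<=B[j]=21 take 10 → i++
[i=1,j=3] A[i]=13<=B[j]=21 take 13 → i++
[i=2,j=3] A[i]=26>B[j]=21 take 21 → j++

i=2, j=4, merged so far=[0, 1, 6, 10, 13, 21]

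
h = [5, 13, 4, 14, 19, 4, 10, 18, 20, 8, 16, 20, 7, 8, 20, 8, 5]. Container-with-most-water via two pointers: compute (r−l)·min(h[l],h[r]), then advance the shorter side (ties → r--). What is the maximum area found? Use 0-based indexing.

max area = 190

[0,16] min(5,5)*16=80 best=80 * → r--
[0,15] min(5,8)*15=75 best=80 → l++
[1,15] min(13,8)*14=112 best=112 * → r--
[1,14] min(13,20)*13=169 best=169 * → l++
[2,14] min(4,20)*12=48 best=169 → l++
[3,14] min(14,20)*11=154 best=169 → l++
[4,14] min(19,20)*10=190 best=190 * → l++
[5,14] min(4,20)*9=36 best=190 → l++
[6,14] min(10,20)*8=80 best=190 → l++
[7,14] min(18,20)*7=126 best=190 → l++
[8,14] min(20,20)*6=120 best=190 → r--
[8,13] min(20,8)*5=40 best=190 → r--
[8,12] min(20,7)*4=28 best=190 → r--
[8,11] min(20,20)*3=60 best=190 → r--
[8,10] min(20,16)*2=32 best=190 → r--
[8,9] min(20,8)*1=8 best=190 → r--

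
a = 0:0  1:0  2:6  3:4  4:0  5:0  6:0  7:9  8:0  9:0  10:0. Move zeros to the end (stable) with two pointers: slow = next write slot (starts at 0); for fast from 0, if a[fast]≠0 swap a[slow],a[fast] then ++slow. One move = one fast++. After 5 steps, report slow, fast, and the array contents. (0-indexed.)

slow=2, fast=5, a=[6, 4, 0, 0, 0, 0, 0, 9, 0, 0, 0]

slow=0 fast=0: a[fast]=0, fast++
slow=0 fast=1: a[fast]=0, fast++
slow=0 fast=2: a[fast]=6≠0 swap→a[0]=6, slow++,fast++
slow=1 fast=3: a[fast]=4≠0 swap→a[1]=4, slow++,fast++
slow=2 fast=4: a[fast]=0, fast++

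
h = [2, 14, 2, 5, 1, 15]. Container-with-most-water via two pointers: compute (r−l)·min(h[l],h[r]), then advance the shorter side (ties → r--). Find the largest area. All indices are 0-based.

max area = 56

l=0 r=5: min(2,15)*5=10 best=10 *, l++
l=1 r=5: min(14,15)*4=56 best=56 *, l++
l=2 r=5: min(2,15)*3=6 best=56, l++
l=3 r=5: min(5,15)*2=10 best=56, l++
l=4 r=5: min(1,15)*1=1 best=56, l++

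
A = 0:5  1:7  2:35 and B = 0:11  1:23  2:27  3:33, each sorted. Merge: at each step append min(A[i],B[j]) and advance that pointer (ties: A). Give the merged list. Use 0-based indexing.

i=0 j=0: A[i]=5<=B[j]=11 take 5, i++
i=1 j=0: A[i]=7<=B[j]=11 take 7, i++
i=2 j=0: A[i]=35>B[j]=11 take 11, j++
i=2 j=1: A[i]=35>B[j]=23 take 23, j++
i=2 j=2: A[i]=35>B[j]=27 take 27, j++
i=2 j=3: A[i]=35>B[j]=33 take 33, j++
i=2 j=4: B done, take A[i]=35, i++

[5, 7, 11, 23, 27, 33, 35]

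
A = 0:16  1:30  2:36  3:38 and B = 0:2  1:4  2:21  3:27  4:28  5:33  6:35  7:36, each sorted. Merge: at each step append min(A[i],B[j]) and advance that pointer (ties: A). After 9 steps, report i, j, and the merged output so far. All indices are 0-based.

i=2, j=7, merged so far=[2, 4, 16, 21, 27, 28, 30, 33, 35]

i=0 j=0: A[i]=16>B[j]=2 take 2, j++
i=0 j=1: A[i]=16>B[j]=4 take 4, j++
i=0 j=2: A[i]=16<=B[j]=21 take 16, i++
i=1 j=2: A[i]=30>B[j]=21 take 21, j++
i=1 j=3: A[i]=30>B[j]=27 take 27, j++
i=1 j=4: A[i]=30>B[j]=28 take 28, j++
i=1 j=5: A[i]=30<=B[j]=33 take 30, i++
i=2 j=5: A[i]=36>B[j]=33 take 33, j++
i=2 j=6: A[i]=36>B[j]=35 take 35, j++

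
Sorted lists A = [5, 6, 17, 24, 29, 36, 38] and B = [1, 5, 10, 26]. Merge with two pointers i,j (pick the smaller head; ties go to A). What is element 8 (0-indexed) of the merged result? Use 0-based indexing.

merged[8] = 29

[i=0,j=0] A[i]=5>B[j]=1 take 1 → j++
[i=0,j=1] A[i]=5<=B[j]=5 take 5 → i++
[i=1,j=1] A[i]=6>B[j]=5 take 5 → j++
[i=1,j=2] A[i]=6<=B[j]=10 take 6 → i++
[i=2,j=2] A[i]=17>B[j]=10 take 10 → j++
[i=2,j=3] A[i]=17<=B[j]=26 take 17 → i++
[i=3,j=3] A[i]=24<=B[j]=26 take 24 → i++
[i=4,j=3] A[i]=29>B[j]=26 take 26 → j++
[i=4,j=4] B done, take A[i]=29 → i++
[i=5,j=4] B done, take A[i]=36 → i++
[i=6,j=4] B done, take A[i]=38 → i++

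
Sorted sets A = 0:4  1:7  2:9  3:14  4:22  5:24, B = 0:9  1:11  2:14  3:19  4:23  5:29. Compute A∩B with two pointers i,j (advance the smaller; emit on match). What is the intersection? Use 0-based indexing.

[i=0,j=0] 4<9 → i++
[i=1,j=0] 7<9 → i++
[i=2,j=0] 9==9 emit → i++,j++
[i=3,j=1] 14>11 → j++
[i=3,j=2] 14==14 emit → i++,j++
[i=4,j=3] 22>19 → j++
[i=4,j=4] 22<23 → i++
[i=5,j=4] 24>23 → j++
[i=5,j=5] 24<29 → i++

intersection = [9, 14]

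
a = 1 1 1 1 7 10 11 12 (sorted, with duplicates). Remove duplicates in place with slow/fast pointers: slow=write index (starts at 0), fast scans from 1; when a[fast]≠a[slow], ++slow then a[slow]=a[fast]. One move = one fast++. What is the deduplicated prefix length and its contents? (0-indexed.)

length 5; prefix = [1, 7, 10, 11, 12]

slow=0 fast=1: a[fast]=1=a[slow] dup, fast++
slow=0 fast=2: a[fast]=1=a[slow] dup, fast++
slow=0 fast=3: a[fast]=1=a[slow] dup, fast++
slow=0 fast=4: a[fast]=7≠a[slow]=1 write a[1]=7, slow++,fast++
slow=1 fast=5: a[fast]=10≠a[slow]=7 write a[2]=10, slow++,fast++
slow=2 fast=6: a[fast]=11≠a[slow]=10 write a[3]=11, slow++,fast++
slow=3 fast=7: a[fast]=12≠a[slow]=11 write a[4]=12, slow++,fast++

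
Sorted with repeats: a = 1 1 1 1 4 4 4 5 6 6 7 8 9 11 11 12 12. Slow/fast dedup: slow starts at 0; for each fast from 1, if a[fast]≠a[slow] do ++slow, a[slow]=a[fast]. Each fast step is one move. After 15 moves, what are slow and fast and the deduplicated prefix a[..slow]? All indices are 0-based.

slow=8, fast=16, prefix=[1, 4, 5, 6, 7, 8, 9, 11, 12]

slow=0 fast=1: a[fast]=1=a[slow] dup, fast++
slow=0 fast=2: a[fast]=1=a[slow] dup, fast++
slow=0 fast=3: a[fast]=1=a[slow] dup, fast++
slow=0 fast=4: a[fast]=4≠a[slow]=1 write a[1]=4, slow++,fast++
slow=1 fast=5: a[fast]=4=a[slow] dup, fast++
slow=1 fast=6: a[fast]=4=a[slow] dup, fast++
slow=1 fast=7: a[fast]=5≠a[slow]=4 write a[2]=5, slow++,fast++
slow=2 fast=8: a[fast]=6≠a[slow]=5 write a[3]=6, slow++,fast++
slow=3 fast=9: a[fast]=6=a[slow] dup, fast++
slow=3 fast=10: a[fast]=7≠a[slow]=6 write a[4]=7, slow++,fast++
slow=4 fast=11: a[fast]=8≠a[slow]=7 write a[5]=8, slow++,fast++
slow=5 fast=12: a[fast]=9≠a[slow]=8 write a[6]=9, slow++,fast++
slow=6 fast=13: a[fast]=11≠a[slow]=9 write a[7]=11, slow++,fast++
slow=7 fast=14: a[fast]=11=a[slow] dup, fast++
slow=7 fast=15: a[fast]=12≠a[slow]=11 write a[8]=12, slow++,fast++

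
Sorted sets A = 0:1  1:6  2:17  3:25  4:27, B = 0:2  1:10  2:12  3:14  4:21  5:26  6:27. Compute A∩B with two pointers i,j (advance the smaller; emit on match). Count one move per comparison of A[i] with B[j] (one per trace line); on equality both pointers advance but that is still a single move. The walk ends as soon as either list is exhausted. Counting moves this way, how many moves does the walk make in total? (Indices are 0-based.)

11 moves

i=0 j=0: 1<2, i++
i=1 j=0: 6>2, j++
i=1 j=1: 6<10, i++
i=2 j=1: 17>10, j++
i=2 j=2: 17>12, j++
i=2 j=3: 17>14, j++
i=2 j=4: 17<21, i++
i=3 j=4: 25>21, j++
i=3 j=5: 25<26, i++
i=4 j=5: 27>26, j++
i=4 j=6: 27==27 emit, i++,j++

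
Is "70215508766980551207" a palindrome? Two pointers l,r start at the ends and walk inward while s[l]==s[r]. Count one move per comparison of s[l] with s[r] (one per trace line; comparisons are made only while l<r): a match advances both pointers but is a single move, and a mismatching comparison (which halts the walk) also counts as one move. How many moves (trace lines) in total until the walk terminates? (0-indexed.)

9 moves

l=0 r=19: '7'=='7', l++,r--
l=1 r=18: '0'=='0', l++,r--
l=2 r=17: '2'=='2', l++,r--
l=3 r=16: '1'=='1', l++,r--
l=4 r=15: '5'=='5', l++,r--
l=5 r=14: '5'=='5', l++,r--
l=6 r=13: '0'=='0', l++,r--
l=7 r=12: '8'=='8', l++,r--
l=8 r=11: '7'!='9', stop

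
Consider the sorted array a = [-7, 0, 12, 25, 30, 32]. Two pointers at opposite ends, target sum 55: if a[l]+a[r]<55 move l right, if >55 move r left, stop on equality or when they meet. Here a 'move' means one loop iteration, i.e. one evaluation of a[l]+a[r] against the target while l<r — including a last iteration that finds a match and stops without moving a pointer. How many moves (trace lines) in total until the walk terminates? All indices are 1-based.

l=1 r=6: -7+32=25 <55, l++
l=2 r=6: 0+32=32 <55, l++
l=3 r=6: 12+32=44 <55, l++
l=4 r=6: 25+32=57 >55, r--
l=4 r=5: 25+30=55, found

5 moves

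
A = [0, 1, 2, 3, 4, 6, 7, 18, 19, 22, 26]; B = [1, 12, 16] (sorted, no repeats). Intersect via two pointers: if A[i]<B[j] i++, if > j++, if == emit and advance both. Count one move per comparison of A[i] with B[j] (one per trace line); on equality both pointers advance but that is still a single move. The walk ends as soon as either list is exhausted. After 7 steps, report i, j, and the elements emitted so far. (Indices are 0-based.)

i=0 j=0: 0<1, i++
i=1 j=0: 1==1 emit, i++,j++
i=2 j=1: 2<12, i++
i=3 j=1: 3<12, i++
i=4 j=1: 4<12, i++
i=5 j=1: 6<12, i++
i=6 j=1: 7<12, i++

i=7, j=1, emitted=[1]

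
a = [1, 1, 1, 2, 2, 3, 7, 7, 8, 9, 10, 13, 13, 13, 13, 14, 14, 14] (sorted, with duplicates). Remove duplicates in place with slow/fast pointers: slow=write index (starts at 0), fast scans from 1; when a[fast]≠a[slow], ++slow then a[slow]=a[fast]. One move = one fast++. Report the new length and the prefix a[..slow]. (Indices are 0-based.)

length 9; prefix = [1, 2, 3, 7, 8, 9, 10, 13, 14]

(s=0,f=1) a[fast]=1=a[slow] dup → fast++
(s=0,f=2) a[fast]=1=a[slow] dup → fast++
(s=0,f=3) a[fast]=2≠a[slow]=1 write a[1]=2 → slow++,fast++
(s=1,f=4) a[fast]=2=a[slow] dup → fast++
(s=1,f=5) a[fast]=3≠a[slow]=2 write a[2]=3 → slow++,fast++
(s=2,f=6) a[fast]=7≠a[slow]=3 write a[3]=7 → slow++,fast++
(s=3,f=7) a[fast]=7=a[slow] dup → fast++
(s=3,f=8) a[fast]=8≠a[slow]=7 write a[4]=8 → slow++,fast++
(s=4,f=9) a[fast]=9≠a[slow]=8 write a[5]=9 → slow++,fast++
(s=5,f=10) a[fast]=10≠a[slow]=9 write a[6]=10 → slow++,fast++
(s=6,f=11) a[fast]=13≠a[slow]=10 write a[7]=13 → slow++,fast++
(s=7,f=12) a[fast]=13=a[slow] dup → fast++
(s=7,f=13) a[fast]=13=a[slow] dup → fast++
(s=7,f=14) a[fast]=13=a[slow] dup → fast++
(s=7,f=15) a[fast]=14≠a[slow]=13 write a[8]=14 → slow++,fast++
(s=8,f=16) a[fast]=14=a[slow] dup → fast++
(s=8,f=17) a[fast]=14=a[slow] dup → fast++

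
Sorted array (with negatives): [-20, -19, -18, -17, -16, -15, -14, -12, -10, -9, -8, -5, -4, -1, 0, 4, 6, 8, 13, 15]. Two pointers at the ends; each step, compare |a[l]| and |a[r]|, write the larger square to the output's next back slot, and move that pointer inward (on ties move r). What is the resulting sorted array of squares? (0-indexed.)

[0,19] |-20|>|15| out[19]=400 → l++
[1,19] |-19|>|15| out[18]=361 → l++
[2,19] |-18|>|15| out[17]=324 → l++
[3,19] |-17|>|15| out[16]=289 → l++
[4,19] |-16|>|15| out[15]=256 → l++
[5,19] |-15|<=|15| out[14]=225 → r--
[5,18] |-15|>|13| out[13]=225 → l++
[6,18] |-14|>|13| out[12]=196 → l++
[7,18] |-12|<=|13| out[11]=169 → r--
[7,17] |-12|>|8| out[10]=144 → l++
[8,17] |-10|>|8| out[9]=100 → l++
[9,17] |-9|>|8| out[8]=81 → l++
[10,17] |-8|<=|8| out[7]=64 → r--
[10,16] |-8|>|6| out[6]=64 → l++
[11,16] |-5|<=|6| out[5]=36 → r--
[11,15] |-5|>|4| out[4]=25 → l++
[12,15] |-4|<=|4| out[3]=16 → r--
[12,14] |-4|>|0| out[2]=16 → l++
[13,14] |-1|>|0| out[1]=1 → l++
[14,14] |0|<=|0| out[0]=0 → r--

[0, 1, 16, 16, 25, 36, 64, 64, 81, 100, 144, 169, 196, 225, 225, 256, 289, 324, 361, 400]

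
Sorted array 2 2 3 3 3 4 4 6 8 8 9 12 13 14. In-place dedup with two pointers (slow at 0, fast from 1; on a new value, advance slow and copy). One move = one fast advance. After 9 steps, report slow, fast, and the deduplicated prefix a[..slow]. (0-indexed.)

(s=0,f=1) a[fast]=2=a[slow] dup → fast++
(s=0,f=2) a[fast]=3≠a[slow]=2 write a[1]=3 → slow++,fast++
(s=1,f=3) a[fast]=3=a[slow] dup → fast++
(s=1,f=4) a[fast]=3=a[slow] dup → fast++
(s=1,f=5) a[fast]=4≠a[slow]=3 write a[2]=4 → slow++,fast++
(s=2,f=6) a[fast]=4=a[slow] dup → fast++
(s=2,f=7) a[fast]=6≠a[slow]=4 write a[3]=6 → slow++,fast++
(s=3,f=8) a[fast]=8≠a[slow]=6 write a[4]=8 → slow++,fast++
(s=4,f=9) a[fast]=8=a[slow] dup → fast++

slow=4, fast=10, prefix=[2, 3, 4, 6, 8]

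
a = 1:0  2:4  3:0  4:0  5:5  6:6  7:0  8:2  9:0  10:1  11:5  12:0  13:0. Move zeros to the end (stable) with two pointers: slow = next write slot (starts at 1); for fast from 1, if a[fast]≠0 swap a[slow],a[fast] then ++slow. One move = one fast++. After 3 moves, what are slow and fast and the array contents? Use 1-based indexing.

(s=1,f=1) a[fast]=0 → fast++
(s=1,f=2) a[fast]=4≠0 swap→a[1]=4 → slow++,fast++
(s=2,f=3) a[fast]=0 → fast++

slow=2, fast=4, a=[4, 0, 0, 0, 5, 6, 0, 2, 0, 1, 5, 0, 0]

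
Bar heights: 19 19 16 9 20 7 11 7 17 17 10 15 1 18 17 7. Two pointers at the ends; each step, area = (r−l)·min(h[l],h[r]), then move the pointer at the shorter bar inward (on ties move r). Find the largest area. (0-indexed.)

max area = 238

l=0 r=15: min(19,7)*15=105 best=105 *, r--
l=0 r=14: min(19,17)*14=238 best=238 *, r--
l=0 r=13: min(19,18)*13=234 best=238, r--
l=0 r=12: min(19,1)*12=12 best=238, r--
l=0 r=11: min(19,15)*11=165 best=238, r--
l=0 r=10: min(19,10)*10=100 best=238, r--
l=0 r=9: min(19,17)*9=153 best=238, r--
l=0 r=8: min(19,17)*8=136 best=238, r--
l=0 r=7: min(19,7)*7=49 best=238, r--
l=0 r=6: min(19,11)*6=66 best=238, r--
l=0 r=5: min(19,7)*5=35 best=238, r--
l=0 r=4: min(19,20)*4=76 best=238, l++
l=1 r=4: min(19,20)*3=57 best=238, l++
l=2 r=4: min(16,20)*2=32 best=238, l++
l=3 r=4: min(9,20)*1=9 best=238, l++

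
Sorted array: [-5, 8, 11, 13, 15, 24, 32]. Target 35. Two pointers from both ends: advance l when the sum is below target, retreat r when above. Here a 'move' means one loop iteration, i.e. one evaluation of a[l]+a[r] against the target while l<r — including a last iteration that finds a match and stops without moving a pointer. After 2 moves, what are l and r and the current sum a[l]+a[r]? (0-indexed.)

l=1, r=5, sum=32

[0,6] -5+32=27 <35 → l++
[1,6] 8+32=40 >35 → r--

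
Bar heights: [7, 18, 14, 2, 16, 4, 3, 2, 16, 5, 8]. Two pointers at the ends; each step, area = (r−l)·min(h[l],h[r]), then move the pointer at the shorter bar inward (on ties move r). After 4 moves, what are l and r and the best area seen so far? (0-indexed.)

l=1, r=7, best area=112

l=0 r=10: min(7,8)*10=70 best=70 *, l++
l=1 r=10: min(18,8)*9=72 best=72 *, r--
l=1 r=9: min(18,5)*8=40 best=72, r--
l=1 r=8: min(18,16)*7=112 best=112 *, r--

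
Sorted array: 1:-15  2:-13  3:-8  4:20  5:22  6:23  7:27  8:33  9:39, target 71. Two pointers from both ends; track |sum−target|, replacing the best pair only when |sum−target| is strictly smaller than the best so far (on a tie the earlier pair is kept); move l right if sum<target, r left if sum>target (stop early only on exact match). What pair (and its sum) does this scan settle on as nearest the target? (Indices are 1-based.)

pair (33, 39) with sum 72 (|Δ|=1)

[1,9] -15+39=24 d=47 * → l++
[2,9] -13+39=26 d=45 * → l++
[3,9] -8+39=31 d=40 * → l++
[4,9] 20+39=59 d=12 * → l++
[5,9] 22+39=61 d=10 * → l++
[6,9] 23+39=62 d=9 * → l++
[7,9] 27+39=66 d=5 * → l++
[8,9] 33+39=72 d=1 * → r--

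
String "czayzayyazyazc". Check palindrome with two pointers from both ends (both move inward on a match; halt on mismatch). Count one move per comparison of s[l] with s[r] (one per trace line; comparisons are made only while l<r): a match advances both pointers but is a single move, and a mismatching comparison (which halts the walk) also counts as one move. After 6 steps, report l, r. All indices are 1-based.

l=7, r=8

l=1 r=14: 'c'=='c', l++,r--
l=2 r=13: 'z'=='z', l++,r--
l=3 r=12: 'a'=='a', l++,r--
l=4 r=11: 'y'=='y', l++,r--
l=5 r=10: 'z'=='z', l++,r--
l=6 r=9: 'a'=='a', l++,r--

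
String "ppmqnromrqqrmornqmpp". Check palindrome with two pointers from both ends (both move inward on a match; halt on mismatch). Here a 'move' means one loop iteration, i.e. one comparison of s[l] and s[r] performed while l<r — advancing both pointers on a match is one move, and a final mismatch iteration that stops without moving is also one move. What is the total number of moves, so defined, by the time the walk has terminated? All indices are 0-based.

[0,19] 'p'=='p' → l++,r--
[1,18] 'p'=='p' → l++,r--
[2,17] 'm'=='m' → l++,r--
[3,16] 'q'=='q' → l++,r--
[4,15] 'n'=='n' → l++,r--
[5,14] 'r'=='r' → l++,r--
[6,13] 'o'=='o' → l++,r--
[7,12] 'm'=='m' → l++,r--
[8,11] 'r'=='r' → l++,r--
[9,10] 'q'=='q' → l++,r--

10 moves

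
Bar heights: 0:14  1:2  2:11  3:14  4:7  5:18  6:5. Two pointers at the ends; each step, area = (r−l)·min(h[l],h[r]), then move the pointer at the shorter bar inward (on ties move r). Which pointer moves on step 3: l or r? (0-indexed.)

l

l=0 r=6: min(14,5)*6=30 best=30 *, r--
l=0 r=5: min(14,18)*5=70 best=70 *, l++
l=1 r=5: min(2,18)*4=8 best=70, l++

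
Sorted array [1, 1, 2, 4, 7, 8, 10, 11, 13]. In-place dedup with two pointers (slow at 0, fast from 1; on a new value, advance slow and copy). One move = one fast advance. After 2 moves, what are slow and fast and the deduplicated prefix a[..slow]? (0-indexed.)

slow=1, fast=3, prefix=[1, 2]

slow=0 fast=1: a[fast]=1=a[slow] dup, fast++
slow=0 fast=2: a[fast]=2≠a[slow]=1 write a[1]=2, slow++,fast++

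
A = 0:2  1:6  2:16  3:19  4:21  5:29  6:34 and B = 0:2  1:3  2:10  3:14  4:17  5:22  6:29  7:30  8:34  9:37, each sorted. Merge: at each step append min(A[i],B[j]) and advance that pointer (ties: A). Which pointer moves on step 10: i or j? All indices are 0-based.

[i=0,j=0] A[i]=2<=B[j]=2 take 2 → i++
[i=1,j=0] A[i]=6>B[j]=2 take 2 → j++
[i=1,j=1] A[i]=6>B[j]=3 take 3 → j++
[i=1,j=2] A[i]=6<=B[j]=10 take 6 → i++
[i=2,j=2] A[i]=16>B[j]=10 take 10 → j++
[i=2,j=3] A[i]=16>B[j]=14 take 14 → j++
[i=2,j=4] A[i]=16<=B[j]=17 take 16 → i++
[i=3,j=4] A[i]=19>B[j]=17 take 17 → j++
[i=3,j=5] A[i]=19<=B[j]=22 take 19 → i++
[i=4,j=5] A[i]=21<=B[j]=22 take 21 → i++

i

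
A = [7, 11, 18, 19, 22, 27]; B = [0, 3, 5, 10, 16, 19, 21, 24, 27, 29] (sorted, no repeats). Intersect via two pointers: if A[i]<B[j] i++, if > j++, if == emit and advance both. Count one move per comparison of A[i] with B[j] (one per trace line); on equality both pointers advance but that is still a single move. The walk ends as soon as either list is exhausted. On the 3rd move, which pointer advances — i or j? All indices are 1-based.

[i=1,j=1] 7>0 → j++
[i=1,j=2] 7>3 → j++
[i=1,j=3] 7>5 → j++

j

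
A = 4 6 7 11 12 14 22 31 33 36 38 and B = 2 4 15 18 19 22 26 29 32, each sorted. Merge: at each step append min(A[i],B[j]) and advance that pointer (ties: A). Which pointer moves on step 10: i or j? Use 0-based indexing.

j

[i=0,j=0] A[i]=4>B[j]=2 take 2 → j++
[i=0,j=1] A[i]=4<=B[j]=4 take 4 → i++
[i=1,j=1] A[i]=6>B[j]=4 take 4 → j++
[i=1,j=2] A[i]=6<=B[j]=15 take 6 → i++
[i=2,j=2] A[i]=7<=B[j]=15 take 7 → i++
[i=3,j=2] A[i]=11<=B[j]=15 take 11 → i++
[i=4,j=2] A[i]=12<=B[j]=15 take 12 → i++
[i=5,j=2] A[i]=14<=B[j]=15 take 14 → i++
[i=6,j=2] A[i]=22>B[j]=15 take 15 → j++
[i=6,j=3] A[i]=22>B[j]=18 take 18 → j++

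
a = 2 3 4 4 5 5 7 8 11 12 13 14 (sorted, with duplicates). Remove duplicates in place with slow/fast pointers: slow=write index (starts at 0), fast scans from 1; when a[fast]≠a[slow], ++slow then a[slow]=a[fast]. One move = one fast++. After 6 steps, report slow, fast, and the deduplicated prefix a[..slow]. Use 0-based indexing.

slow=4, fast=7, prefix=[2, 3, 4, 5, 7]

slow=0 fast=1: a[fast]=3≠a[slow]=2 write a[1]=3, slow++,fast++
slow=1 fast=2: a[fast]=4≠a[slow]=3 write a[2]=4, slow++,fast++
slow=2 fast=3: a[fast]=4=a[slow] dup, fast++
slow=2 fast=4: a[fast]=5≠a[slow]=4 write a[3]=5, slow++,fast++
slow=3 fast=5: a[fast]=5=a[slow] dup, fast++
slow=3 fast=6: a[fast]=7≠a[slow]=5 write a[4]=7, slow++,fast++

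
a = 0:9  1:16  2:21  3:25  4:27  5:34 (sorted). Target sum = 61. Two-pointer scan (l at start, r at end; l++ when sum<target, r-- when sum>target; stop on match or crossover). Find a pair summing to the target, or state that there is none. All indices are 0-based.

[0,5] 9+34=43 <61 → l++
[1,5] 16+34=50 <61 → l++
[2,5] 21+34=55 <61 → l++
[3,5] 25+34=59 <61 → l++
[4,5] 27+34=61 → found

(27, 34)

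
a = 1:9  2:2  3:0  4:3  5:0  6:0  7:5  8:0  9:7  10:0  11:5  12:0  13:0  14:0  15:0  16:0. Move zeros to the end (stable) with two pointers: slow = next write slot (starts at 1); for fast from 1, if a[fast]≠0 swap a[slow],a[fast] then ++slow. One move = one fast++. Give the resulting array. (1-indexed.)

(s=1,f=1) a[fast]=9≠0 swap→a[1]=9 → slow++,fast++
(s=2,f=2) a[fast]=2≠0 swap→a[2]=2 → slow++,fast++
(s=3,f=3) a[fast]=0 → fast++
(s=3,f=4) a[fast]=3≠0 swap→a[3]=3 → slow++,fast++
(s=4,f=5) a[fast]=0 → fast++
(s=4,f=6) a[fast]=0 → fast++
(s=4,f=7) a[fast]=5≠0 swap→a[4]=5 → slow++,fast++
(s=5,f=8) a[fast]=0 → fast++
(s=5,f=9) a[fast]=7≠0 swap→a[5]=7 → slow++,fast++
(s=6,f=10) a[fast]=0 → fast++
(s=6,f=11) a[fast]=5≠0 swap→a[6]=5 → slow++,fast++
(s=7,f=12) a[fast]=0 → fast++
(s=7,f=13) a[fast]=0 → fast++
(s=7,f=14) a[fast]=0 → fast++
(s=7,f=15) a[fast]=0 → fast++
(s=7,f=16) a[fast]=0 → fast++

[9, 2, 3, 5, 7, 5, 0, 0, 0, 0, 0, 0, 0, 0, 0, 0]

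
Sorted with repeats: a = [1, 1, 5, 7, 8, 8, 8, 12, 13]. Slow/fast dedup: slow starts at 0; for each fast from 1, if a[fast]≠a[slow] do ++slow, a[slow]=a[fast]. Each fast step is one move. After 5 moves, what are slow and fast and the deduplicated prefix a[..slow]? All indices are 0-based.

slow=3, fast=6, prefix=[1, 5, 7, 8]

(s=0,f=1) a[fast]=1=a[slow] dup → fast++
(s=0,f=2) a[fast]=5≠a[slow]=1 write a[1]=5 → slow++,fast++
(s=1,f=3) a[fast]=7≠a[slow]=5 write a[2]=7 → slow++,fast++
(s=2,f=4) a[fast]=8≠a[slow]=7 write a[3]=8 → slow++,fast++
(s=3,f=5) a[fast]=8=a[slow] dup → fast++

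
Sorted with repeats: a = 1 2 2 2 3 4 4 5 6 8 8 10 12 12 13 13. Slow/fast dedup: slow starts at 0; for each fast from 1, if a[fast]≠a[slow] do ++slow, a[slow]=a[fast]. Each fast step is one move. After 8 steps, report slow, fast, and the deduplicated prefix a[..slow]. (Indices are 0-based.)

slow=5, fast=9, prefix=[1, 2, 3, 4, 5, 6]

slow=0 fast=1: a[fast]=2≠a[slow]=1 write a[1]=2, slow++,fast++
slow=1 fast=2: a[fast]=2=a[slow] dup, fast++
slow=1 fast=3: a[fast]=2=a[slow] dup, fast++
slow=1 fast=4: a[fast]=3≠a[slow]=2 write a[2]=3, slow++,fast++
slow=2 fast=5: a[fast]=4≠a[slow]=3 write a[3]=4, slow++,fast++
slow=3 fast=6: a[fast]=4=a[slow] dup, fast++
slow=3 fast=7: a[fast]=5≠a[slow]=4 write a[4]=5, slow++,fast++
slow=4 fast=8: a[fast]=6≠a[slow]=5 write a[5]=6, slow++,fast++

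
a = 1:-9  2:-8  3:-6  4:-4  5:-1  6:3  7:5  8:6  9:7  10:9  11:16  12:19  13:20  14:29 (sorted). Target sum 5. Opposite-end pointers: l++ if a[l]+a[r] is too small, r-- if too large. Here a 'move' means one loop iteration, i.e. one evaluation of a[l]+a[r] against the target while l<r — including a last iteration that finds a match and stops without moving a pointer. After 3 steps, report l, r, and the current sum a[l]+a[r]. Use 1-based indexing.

l=1, r=11, sum=7

l=1 r=14: -9+29=20 >5, r--
l=1 r=13: -9+20=11 >5, r--
l=1 r=12: -9+19=10 >5, r--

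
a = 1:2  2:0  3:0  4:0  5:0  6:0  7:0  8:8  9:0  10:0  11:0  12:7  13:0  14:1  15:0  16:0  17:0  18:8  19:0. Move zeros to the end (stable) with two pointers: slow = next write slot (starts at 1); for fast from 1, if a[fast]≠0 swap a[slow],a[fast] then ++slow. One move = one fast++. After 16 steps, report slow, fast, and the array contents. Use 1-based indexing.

slow=1 fast=1: a[fast]=2≠0 swap→a[1]=2, slow++,fast++
slow=2 fast=2: a[fast]=0, fast++
slow=2 fast=3: a[fast]=0, fast++
slow=2 fast=4: a[fast]=0, fast++
slow=2 fast=5: a[fast]=0, fast++
slow=2 fast=6: a[fast]=0, fast++
slow=2 fast=7: a[fast]=0, fast++
slow=2 fast=8: a[fast]=8≠0 swap→a[2]=8, slow++,fast++
slow=3 fast=9: a[fast]=0, fast++
slow=3 fast=10: a[fast]=0, fast++
slow=3 fast=11: a[fast]=0, fast++
slow=3 fast=12: a[fast]=7≠0 swap→a[3]=7, slow++,fast++
slow=4 fast=13: a[fast]=0, fast++
slow=4 fast=14: a[fast]=1≠0 swap→a[4]=1, slow++,fast++
slow=5 fast=15: a[fast]=0, fast++
slow=5 fast=16: a[fast]=0, fast++

slow=5, fast=17, a=[2, 8, 7, 1, 0, 0, 0, 0, 0, 0, 0, 0, 0, 0, 0, 0, 0, 8, 0]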